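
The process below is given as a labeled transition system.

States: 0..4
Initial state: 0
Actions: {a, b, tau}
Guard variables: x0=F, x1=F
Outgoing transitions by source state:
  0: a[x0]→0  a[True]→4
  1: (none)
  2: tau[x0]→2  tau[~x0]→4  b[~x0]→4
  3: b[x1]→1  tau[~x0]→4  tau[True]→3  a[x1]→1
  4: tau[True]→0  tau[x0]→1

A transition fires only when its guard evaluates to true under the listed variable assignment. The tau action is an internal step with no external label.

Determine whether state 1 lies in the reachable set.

Answer: UNREACHABLE

Working:
After dropping false guards: 6 live edges.
Layer 0: {0}
Layer 1: {4}  now seen {0,4}
Reachable = {0,4}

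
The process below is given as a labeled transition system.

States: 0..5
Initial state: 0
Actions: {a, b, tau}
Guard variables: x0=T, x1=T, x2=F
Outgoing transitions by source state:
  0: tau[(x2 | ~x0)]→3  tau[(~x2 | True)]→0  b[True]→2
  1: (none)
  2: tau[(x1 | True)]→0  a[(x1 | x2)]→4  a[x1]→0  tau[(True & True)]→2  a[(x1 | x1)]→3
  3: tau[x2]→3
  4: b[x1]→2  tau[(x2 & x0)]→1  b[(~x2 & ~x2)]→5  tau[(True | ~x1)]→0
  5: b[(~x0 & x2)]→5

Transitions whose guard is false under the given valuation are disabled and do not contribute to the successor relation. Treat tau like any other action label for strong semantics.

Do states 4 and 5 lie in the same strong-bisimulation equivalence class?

Answer: NOT BISIMILAR

Analysis:
Compute ~ classes (split until stable):
  π0 = {{0,1,2,3,4,5}}
  π1 = {{0,4},{1,3,5},{2}}
  π2 = {{0},{1,3,5},{2},{4}}
Fixed point at round 3; 4 class(es).
class of 4: {4}; class of 5: {1,3,5}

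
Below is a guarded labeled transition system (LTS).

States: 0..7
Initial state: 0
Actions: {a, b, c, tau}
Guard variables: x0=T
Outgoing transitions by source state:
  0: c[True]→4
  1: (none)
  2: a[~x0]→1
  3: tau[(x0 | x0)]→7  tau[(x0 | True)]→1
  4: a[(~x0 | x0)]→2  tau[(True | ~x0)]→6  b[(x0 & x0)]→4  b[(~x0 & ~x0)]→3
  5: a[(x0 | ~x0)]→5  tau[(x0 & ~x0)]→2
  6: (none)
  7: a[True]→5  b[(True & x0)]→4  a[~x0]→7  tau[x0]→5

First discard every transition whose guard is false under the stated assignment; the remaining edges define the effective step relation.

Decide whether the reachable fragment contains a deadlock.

Answer: DEADLOCK at state 2

Analysis:
R = {0,2,4,6}
  0: c→4  [1 out]
  2: ∅  [deadlock]
  4: a→2  b→4  tau→6  [3 out]
  6: ∅  [deadlock]
trace reaching 2: c·a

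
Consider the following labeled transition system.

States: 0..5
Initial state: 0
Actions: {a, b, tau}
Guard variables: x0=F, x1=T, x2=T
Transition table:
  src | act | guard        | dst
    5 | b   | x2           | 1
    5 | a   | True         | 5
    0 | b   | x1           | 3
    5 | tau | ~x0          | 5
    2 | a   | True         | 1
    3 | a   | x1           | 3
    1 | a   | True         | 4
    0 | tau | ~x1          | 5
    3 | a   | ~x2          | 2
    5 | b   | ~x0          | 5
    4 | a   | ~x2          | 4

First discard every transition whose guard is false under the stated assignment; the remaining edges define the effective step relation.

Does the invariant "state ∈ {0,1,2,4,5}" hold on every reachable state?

Answer: INVARIANT VIOLATED at state 3

Trace:
Allowed set {0,1,2,4,5}
R = {0,3}
  0: ✓
  3: ✗ unsafe
reach 3 via b — violates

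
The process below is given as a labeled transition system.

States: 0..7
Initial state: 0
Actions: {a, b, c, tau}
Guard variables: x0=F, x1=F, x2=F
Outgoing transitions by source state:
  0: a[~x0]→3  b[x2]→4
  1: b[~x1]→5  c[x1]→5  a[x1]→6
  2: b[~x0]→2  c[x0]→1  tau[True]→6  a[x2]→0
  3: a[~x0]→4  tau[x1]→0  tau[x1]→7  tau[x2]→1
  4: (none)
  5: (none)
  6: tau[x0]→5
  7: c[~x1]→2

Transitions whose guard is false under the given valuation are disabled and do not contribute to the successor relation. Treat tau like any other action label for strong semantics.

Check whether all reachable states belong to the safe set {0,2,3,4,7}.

Answer: INVARIANT HOLDS

Analysis:
Allowed set {0,2,3,4,7}
R = {0,3,4}
  0: ok
  3: ok
  4: ok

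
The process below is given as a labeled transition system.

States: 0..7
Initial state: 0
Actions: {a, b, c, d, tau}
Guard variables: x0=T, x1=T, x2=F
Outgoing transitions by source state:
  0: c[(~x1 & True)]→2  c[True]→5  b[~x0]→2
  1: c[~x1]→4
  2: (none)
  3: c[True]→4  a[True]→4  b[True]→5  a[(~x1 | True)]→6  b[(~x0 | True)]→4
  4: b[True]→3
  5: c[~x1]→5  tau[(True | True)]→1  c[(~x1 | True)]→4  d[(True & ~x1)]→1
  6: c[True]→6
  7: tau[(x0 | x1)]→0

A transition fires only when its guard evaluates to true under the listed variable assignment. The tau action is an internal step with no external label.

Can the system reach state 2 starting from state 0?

11 transition(s) survive guard evaluation.
Layer 0: {0}
Layer 1: {5}  total {0,5}
Layer 2: {1,4}  total {0,1,4,5}
Layer 3: {3}  total {0,1,3,4,5}
Layer 4: {6}  total {0,1,3,4,5,6}
Reachable = {0,1,3,4,5,6}

Answer: UNREACHABLE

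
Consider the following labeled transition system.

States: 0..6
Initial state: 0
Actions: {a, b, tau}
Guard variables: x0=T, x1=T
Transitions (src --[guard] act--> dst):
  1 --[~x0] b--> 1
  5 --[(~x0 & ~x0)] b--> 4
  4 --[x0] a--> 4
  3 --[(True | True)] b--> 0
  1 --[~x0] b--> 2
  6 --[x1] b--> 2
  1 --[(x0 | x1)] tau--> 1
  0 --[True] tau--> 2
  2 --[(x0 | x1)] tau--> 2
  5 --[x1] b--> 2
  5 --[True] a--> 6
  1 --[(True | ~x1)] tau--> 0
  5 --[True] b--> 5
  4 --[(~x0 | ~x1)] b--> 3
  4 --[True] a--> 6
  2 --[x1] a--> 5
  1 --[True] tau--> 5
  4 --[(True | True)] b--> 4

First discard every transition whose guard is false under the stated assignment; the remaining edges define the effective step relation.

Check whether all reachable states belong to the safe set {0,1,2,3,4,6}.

Inv-set: {0,1,2,3,4,6}
R = {0,2,5,6}
  0: safe
  2: safe
  5: ✗ unsafe
  6: safe
reach 5 via tau·a — violates

Answer: INVARIANT VIOLATED at state 5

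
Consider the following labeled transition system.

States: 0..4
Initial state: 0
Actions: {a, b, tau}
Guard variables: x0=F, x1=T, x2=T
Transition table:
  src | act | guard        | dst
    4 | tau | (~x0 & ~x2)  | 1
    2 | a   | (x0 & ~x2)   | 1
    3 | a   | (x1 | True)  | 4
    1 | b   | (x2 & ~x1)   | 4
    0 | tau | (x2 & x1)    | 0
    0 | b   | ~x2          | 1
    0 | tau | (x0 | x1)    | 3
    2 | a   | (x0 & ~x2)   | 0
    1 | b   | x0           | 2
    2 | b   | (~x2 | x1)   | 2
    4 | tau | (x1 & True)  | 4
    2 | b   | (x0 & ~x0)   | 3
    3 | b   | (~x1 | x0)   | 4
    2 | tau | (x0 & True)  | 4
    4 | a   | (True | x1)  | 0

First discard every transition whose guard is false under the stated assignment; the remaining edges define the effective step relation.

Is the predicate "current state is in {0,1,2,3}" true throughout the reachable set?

Answer: INVARIANT VIOLATED at state 4

Trace:
Safe = {0,1,2,3}
Reachable = {0,3,4}
  0: ✓
  3: ✓
  4: outside
witness against invariant: tau·a → 4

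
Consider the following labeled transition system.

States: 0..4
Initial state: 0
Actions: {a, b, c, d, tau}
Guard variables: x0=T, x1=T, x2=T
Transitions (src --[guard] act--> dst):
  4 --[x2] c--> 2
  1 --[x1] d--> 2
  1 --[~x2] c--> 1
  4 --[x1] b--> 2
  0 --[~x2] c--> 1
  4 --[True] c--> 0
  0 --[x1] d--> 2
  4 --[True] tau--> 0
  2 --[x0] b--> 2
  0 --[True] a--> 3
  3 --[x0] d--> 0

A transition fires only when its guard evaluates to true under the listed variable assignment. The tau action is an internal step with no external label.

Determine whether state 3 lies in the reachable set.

Guard filter leaves 9 enabled edge(s).
Layer 0: {0}
Layer 1: {2,3}  now seen {0,2,3}
Reachable = {0,2,3}
trace reaching 3: a

Answer: REACHABLE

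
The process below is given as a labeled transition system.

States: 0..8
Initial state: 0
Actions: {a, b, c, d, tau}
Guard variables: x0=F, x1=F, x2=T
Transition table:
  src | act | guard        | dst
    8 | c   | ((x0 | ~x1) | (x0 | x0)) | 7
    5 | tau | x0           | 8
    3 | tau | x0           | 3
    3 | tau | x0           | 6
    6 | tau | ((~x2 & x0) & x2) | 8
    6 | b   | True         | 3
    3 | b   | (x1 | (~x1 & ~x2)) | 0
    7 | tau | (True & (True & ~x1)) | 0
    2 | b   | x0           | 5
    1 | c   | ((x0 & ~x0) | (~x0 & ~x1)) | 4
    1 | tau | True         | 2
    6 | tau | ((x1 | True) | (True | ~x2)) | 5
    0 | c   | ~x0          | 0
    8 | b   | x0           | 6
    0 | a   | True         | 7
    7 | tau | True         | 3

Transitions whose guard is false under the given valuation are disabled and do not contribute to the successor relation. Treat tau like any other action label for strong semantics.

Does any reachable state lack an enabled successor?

Answer: DEADLOCK at state 3

Trace:
Reach set: {0,3,7}
  0: a→7  c→0  [2 exit(s)]
  3: ∅  [no exit]
  7: tau→0  tau→3  [2 exit(s)]
witness 3: a·tau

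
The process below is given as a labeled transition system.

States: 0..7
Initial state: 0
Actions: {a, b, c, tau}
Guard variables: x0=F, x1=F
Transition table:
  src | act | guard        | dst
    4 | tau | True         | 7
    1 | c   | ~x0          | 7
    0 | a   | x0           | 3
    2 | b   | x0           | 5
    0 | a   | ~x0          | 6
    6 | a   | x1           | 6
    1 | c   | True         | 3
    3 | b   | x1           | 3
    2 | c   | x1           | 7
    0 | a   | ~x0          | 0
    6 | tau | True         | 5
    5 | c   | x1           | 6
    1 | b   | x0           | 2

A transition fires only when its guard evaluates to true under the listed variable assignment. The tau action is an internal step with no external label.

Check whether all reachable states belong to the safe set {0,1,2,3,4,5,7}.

Allowed set {0,1,2,3,4,5,7}
R = {0,5,6}
  0: safe
  5: safe
  6: ✗ unsafe
witness against invariant: a → 6

Answer: INVARIANT VIOLATED at state 6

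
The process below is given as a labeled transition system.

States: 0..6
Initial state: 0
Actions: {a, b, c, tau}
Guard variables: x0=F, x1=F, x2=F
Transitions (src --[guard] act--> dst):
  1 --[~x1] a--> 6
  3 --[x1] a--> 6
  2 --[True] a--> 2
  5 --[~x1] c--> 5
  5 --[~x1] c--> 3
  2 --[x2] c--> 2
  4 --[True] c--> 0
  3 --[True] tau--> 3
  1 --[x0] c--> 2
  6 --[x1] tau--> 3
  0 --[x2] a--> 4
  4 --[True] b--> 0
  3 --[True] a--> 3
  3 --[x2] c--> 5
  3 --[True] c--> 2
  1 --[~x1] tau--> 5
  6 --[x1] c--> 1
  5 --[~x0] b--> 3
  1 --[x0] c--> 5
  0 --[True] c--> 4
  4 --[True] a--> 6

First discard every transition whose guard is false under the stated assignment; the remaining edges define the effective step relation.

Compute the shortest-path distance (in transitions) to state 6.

Answer: 2

Trace:
Layered search for 6:
  L0 = {0}
  L1 = {4}
  L2 = {6}
first hit 6 at d=2 via c·a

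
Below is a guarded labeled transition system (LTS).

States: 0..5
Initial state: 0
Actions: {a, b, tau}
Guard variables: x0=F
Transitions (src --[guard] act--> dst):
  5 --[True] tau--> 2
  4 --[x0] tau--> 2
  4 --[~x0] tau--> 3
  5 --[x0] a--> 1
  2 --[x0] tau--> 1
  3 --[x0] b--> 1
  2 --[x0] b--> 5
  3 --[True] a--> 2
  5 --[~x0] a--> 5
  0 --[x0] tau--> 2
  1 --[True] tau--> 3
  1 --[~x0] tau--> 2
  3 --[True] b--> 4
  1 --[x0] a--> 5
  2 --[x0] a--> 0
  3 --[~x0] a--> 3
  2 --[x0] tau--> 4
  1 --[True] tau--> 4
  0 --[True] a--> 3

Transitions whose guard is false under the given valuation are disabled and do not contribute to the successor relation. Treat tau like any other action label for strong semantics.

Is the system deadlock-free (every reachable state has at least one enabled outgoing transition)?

Answer: DEADLOCK at state 2

Trace:
Reachable = {0,2,3,4}
  0: a→3  [deg 1]
  2: ∅  [deadlock]
  3: a→2  a→3  b→4  [deg 3]
  4: tau→3  [deg 1]
witness 2: a·a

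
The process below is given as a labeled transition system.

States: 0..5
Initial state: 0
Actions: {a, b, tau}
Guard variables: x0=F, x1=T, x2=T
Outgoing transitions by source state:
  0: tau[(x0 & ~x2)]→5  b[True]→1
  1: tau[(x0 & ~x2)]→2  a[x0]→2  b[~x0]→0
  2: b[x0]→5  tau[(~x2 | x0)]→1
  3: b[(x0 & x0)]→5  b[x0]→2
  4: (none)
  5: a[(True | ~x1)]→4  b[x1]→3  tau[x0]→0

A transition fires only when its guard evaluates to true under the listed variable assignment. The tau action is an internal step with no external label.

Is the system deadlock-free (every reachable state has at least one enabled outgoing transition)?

R = {0,1}
  0: b→1  [deg 1]
  1: b→0  [deg 1]

Answer: DEADLOCK-FREE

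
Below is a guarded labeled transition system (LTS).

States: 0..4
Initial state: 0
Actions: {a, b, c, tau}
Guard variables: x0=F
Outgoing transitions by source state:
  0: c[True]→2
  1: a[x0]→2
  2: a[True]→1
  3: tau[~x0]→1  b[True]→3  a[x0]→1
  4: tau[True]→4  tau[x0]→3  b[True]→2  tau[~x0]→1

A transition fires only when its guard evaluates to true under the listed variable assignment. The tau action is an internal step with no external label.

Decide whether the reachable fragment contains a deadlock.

R = {0,1,2}
  0: c→2  [1 out]
  1: ∅  [no exit]
  2: a→1  [1 out]
trace reaching 1: c·a

Answer: DEADLOCK at state 1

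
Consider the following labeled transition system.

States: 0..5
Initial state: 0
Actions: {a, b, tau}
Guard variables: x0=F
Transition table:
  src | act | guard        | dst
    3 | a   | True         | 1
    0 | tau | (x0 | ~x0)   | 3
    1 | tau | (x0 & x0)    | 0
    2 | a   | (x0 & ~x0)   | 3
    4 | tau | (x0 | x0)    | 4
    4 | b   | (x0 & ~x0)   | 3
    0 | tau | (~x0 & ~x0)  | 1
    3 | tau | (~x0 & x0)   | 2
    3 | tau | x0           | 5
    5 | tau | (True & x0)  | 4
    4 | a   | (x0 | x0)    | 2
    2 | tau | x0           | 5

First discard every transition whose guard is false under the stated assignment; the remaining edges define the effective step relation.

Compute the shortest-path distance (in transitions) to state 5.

Answer: UNREACHABLE

Analysis:
Breadth-first toward 5:
  depth 0: {0}
  depth 1: {1,3}
5 never appears.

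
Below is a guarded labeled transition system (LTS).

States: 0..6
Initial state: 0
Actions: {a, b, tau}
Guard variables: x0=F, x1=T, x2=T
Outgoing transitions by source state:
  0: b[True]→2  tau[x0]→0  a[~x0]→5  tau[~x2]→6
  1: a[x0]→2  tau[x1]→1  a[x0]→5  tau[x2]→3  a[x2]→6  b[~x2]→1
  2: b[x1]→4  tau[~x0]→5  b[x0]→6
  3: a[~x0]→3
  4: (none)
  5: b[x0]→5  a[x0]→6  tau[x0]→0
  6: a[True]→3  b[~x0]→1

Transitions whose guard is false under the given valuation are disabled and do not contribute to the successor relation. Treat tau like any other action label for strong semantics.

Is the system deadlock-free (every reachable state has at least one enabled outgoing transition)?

Answer: DEADLOCK at state 4

Trace:
Reachable = {0,2,4,5}
  0: a→5  b→2  [2 exit(s)]
  2: b→4  tau→5  [2 exit(s)]
  4: ∅  [deadlock]
  5: ∅  [deadlock]
trace reaching 4: b·b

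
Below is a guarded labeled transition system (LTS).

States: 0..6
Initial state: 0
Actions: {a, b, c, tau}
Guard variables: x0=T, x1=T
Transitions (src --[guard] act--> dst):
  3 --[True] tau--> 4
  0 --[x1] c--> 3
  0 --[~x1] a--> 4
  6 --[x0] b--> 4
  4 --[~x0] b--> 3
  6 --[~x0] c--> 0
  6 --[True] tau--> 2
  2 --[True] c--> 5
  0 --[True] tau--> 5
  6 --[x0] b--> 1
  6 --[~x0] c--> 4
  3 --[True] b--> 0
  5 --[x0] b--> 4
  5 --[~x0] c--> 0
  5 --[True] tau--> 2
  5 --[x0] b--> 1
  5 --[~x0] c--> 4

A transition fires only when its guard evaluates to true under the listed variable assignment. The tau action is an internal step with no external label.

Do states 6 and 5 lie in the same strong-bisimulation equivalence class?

Compute ~ classes (split until stable):
  π0 = {{0,1,2,3,4,5,6}}
  π1 = {{0},{1,4},{2},{3,5,6}}
  π2 = {{0},{1,4},{2},{3},{5,6}}
Fixed point at round 3; 5 class(es).
6∈{5,6}, 5∈{5,6}

Answer: BISIMILAR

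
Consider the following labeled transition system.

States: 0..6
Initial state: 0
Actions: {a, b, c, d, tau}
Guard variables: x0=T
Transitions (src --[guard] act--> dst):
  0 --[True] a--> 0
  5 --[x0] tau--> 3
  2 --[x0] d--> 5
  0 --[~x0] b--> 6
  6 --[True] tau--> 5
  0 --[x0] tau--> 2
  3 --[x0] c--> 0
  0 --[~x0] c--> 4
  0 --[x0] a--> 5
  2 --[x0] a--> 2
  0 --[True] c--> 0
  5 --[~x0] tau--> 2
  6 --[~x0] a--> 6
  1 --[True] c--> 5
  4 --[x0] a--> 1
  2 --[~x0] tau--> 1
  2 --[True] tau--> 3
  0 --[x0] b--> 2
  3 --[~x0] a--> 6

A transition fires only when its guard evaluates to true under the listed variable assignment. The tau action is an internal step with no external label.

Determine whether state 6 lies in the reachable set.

Answer: UNREACHABLE

Working:
Guard filter leaves 13 enabled edge(s).
depth 0: {0}
depth 1: {2,5}  now seen {0,2,5}
depth 2: {3}  now seen {0,2,3,5}
Reachable = {0,2,3,5}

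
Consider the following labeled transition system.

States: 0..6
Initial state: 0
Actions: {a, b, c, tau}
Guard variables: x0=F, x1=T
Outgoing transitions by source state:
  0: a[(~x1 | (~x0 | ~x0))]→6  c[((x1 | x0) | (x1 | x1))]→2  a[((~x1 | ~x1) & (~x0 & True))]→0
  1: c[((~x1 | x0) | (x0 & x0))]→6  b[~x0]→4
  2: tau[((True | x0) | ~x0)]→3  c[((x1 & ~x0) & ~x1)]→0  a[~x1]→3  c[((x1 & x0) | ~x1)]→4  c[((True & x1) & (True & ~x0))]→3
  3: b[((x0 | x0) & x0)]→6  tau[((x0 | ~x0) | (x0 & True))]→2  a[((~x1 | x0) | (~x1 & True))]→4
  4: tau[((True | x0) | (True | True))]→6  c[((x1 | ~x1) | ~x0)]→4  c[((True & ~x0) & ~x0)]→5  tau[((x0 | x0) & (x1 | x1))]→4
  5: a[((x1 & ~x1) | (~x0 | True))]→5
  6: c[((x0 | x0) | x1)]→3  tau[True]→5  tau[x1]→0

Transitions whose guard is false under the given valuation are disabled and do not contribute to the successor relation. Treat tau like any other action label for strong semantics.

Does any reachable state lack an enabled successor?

Answer: DEADLOCK-FREE

Trace:
Reachable = {0,2,3,5,6}
  0: a→6  c→2  [2 exit(s)]
  2: c→3  tau→3  [2 exit(s)]
  3: tau→2  [1 exit(s)]
  5: a→5  [1 exit(s)]
  6: c→3  tau→0  tau→5  [3 exit(s)]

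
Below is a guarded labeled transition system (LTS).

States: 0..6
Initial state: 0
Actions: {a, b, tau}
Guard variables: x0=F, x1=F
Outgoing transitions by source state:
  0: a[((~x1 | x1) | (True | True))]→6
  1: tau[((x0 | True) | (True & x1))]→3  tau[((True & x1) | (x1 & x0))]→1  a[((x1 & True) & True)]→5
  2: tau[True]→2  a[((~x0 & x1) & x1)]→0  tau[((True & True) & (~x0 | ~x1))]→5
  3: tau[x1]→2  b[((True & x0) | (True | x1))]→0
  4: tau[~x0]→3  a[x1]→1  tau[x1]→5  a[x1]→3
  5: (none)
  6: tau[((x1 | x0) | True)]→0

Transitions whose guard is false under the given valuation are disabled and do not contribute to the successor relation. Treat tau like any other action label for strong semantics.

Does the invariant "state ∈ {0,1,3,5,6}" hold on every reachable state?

Allowed set {0,1,3,5,6}
Reach set: {0,6}
  0: ✓
  6: ✓

Answer: INVARIANT HOLDS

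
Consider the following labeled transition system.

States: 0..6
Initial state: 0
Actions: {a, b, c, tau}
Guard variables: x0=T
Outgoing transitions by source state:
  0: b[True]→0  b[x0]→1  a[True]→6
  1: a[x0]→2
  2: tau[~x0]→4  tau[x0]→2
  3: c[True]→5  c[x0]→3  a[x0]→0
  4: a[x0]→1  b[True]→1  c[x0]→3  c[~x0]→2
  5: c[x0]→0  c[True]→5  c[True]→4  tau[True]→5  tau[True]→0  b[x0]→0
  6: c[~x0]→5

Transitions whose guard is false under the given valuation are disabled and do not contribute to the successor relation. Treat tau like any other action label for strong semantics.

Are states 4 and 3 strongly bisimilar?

Answer: NOT BISIMILAR

Trace:
Refine partition for ~:
  round 0: {{0,1,2,3,4,5,6}}
  round 1: {{0},{1},{2},{3},{4},{5},{6}}
stable after 2 split(s): 7 block(s)
4∈{4}, 3∈{3}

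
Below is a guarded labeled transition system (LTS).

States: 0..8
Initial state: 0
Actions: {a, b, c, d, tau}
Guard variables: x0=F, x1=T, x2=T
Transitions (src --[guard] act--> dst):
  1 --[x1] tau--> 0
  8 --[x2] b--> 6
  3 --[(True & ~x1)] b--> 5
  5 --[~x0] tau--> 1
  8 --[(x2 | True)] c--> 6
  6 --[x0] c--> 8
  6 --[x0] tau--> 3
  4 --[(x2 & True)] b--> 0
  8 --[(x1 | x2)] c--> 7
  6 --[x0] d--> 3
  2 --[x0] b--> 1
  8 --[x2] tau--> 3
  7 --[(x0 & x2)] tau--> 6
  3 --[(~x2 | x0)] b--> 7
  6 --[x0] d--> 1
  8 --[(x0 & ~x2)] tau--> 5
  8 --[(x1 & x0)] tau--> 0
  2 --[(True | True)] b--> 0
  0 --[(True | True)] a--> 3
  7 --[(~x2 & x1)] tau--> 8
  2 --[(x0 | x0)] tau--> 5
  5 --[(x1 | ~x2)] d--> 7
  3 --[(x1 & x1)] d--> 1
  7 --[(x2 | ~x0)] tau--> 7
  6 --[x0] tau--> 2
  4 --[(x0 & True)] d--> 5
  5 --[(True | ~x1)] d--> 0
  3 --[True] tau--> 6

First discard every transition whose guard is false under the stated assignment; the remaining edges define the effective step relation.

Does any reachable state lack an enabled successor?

R = {0,1,3,6}
  0: a→3  [deg 1]
  1: tau→0  [deg 1]
  3: d→1  tau→6  [deg 2]
  6: ∅  [STUCK]
witness 6: a·tau

Answer: DEADLOCK at state 6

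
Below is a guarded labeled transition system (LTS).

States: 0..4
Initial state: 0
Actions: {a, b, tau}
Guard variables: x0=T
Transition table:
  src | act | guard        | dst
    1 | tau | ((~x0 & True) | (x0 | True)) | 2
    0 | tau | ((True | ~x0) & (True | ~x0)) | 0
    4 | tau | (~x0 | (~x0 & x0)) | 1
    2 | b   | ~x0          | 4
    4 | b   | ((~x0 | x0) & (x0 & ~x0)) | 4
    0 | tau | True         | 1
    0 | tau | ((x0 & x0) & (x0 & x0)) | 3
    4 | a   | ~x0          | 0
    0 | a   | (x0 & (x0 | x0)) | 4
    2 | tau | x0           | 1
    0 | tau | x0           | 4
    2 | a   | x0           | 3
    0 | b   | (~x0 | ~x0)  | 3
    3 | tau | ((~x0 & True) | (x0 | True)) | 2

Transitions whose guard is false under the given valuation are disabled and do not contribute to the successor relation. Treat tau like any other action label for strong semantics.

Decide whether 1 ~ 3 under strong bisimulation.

Refine partition for ~:
  round 0: {{0,1,2,3,4}}
  round 1: {{0,2},{1,3},{4}}
  round 2: {{0},{1,3},{2},{4}}
stable after 3 split(s): 4 block(s)
class of 1: {1,3}; class of 3: {1,3}

Answer: BISIMILAR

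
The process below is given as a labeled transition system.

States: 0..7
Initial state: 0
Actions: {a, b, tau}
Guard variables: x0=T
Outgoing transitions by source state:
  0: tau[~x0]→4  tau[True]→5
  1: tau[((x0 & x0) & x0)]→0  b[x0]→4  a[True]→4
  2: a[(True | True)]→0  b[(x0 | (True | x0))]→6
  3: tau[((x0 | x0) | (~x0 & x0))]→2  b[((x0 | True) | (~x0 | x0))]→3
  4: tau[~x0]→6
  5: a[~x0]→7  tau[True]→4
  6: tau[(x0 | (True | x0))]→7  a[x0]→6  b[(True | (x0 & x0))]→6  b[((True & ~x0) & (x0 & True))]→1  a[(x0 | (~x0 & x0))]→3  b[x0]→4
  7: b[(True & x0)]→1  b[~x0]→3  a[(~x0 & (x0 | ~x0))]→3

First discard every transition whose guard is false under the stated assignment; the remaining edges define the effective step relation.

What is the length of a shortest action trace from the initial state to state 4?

Answer: 2

Working:
Breadth-first toward 4:
  Layer 0: {0}
  Layer 1: {5}
  Layer 2: {4}
4 enters at depth 2; path tau·tau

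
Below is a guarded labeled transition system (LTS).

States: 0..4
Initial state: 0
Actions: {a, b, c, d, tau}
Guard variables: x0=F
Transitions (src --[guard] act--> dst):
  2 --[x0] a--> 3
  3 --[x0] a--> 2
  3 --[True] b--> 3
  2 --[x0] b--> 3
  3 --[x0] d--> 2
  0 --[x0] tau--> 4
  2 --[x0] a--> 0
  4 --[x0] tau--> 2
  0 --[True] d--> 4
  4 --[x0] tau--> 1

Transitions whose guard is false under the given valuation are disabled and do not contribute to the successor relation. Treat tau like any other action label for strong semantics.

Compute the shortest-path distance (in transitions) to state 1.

Layered search for 1:
  depth 0: {0}
  depth 1: {4}
1 never appears.

Answer: UNREACHABLE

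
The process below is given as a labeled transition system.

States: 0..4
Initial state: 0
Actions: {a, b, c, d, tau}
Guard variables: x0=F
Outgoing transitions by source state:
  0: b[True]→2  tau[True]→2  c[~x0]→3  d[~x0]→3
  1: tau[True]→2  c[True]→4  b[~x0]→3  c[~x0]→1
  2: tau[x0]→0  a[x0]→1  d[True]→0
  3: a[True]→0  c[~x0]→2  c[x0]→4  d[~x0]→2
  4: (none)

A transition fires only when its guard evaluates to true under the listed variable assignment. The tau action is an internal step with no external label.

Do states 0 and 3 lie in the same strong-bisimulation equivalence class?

Bisimulation quotient by refinement:
  round 0: {{0,1,2,3,4}}
  round 1: {{0},{1},{2},{3},{4}}
Fixed point at round 2; 5 class(es).
0∈{0}, 3∈{3}

Answer: NOT BISIMILAR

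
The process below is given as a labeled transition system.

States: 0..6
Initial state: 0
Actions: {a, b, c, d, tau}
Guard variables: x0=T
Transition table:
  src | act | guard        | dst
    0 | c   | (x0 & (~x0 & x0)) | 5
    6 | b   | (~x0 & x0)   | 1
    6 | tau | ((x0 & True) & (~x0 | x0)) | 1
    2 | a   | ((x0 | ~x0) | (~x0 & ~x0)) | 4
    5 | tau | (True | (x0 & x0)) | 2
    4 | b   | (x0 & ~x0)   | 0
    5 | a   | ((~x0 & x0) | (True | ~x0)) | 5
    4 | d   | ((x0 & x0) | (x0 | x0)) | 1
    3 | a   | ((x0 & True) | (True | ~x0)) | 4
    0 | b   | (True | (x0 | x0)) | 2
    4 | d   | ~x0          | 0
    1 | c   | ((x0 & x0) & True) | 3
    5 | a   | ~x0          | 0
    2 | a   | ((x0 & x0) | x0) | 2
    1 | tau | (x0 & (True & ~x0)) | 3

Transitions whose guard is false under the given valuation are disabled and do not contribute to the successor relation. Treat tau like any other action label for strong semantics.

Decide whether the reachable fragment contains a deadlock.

Answer: DEADLOCK-FREE

Working:
R = {0,1,2,3,4}
  0: b→2  [1 exit(s)]
  1: c→3  [1 exit(s)]
  2: a→2  a→4  [2 exit(s)]
  3: a→4  [1 exit(s)]
  4: d→1  [1 exit(s)]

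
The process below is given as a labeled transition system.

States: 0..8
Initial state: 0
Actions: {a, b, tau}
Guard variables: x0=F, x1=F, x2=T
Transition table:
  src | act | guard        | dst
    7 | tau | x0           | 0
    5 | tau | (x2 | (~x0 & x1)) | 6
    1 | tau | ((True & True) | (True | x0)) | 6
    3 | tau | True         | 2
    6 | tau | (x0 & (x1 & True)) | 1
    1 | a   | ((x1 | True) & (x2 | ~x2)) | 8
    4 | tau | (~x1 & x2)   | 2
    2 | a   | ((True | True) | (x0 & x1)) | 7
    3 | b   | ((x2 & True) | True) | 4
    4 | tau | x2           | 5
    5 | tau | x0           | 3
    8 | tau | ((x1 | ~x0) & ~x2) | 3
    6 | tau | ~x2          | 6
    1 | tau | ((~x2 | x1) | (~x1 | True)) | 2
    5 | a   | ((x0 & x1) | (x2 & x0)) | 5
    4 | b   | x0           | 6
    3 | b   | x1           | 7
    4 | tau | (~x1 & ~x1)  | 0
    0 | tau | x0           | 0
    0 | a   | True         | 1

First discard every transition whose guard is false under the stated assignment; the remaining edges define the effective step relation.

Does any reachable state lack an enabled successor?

Reach set: {0,1,2,6,7,8}
  0: a→1  [1 exit(s)]
  1: a→8  tau→2  tau→6  [3 exit(s)]
  2: a→7  [1 exit(s)]
  6: ∅  [deadlock]
  7: ∅  [deadlock]
  8: ∅  [deadlock]
witness 6: a·tau

Answer: DEADLOCK at state 6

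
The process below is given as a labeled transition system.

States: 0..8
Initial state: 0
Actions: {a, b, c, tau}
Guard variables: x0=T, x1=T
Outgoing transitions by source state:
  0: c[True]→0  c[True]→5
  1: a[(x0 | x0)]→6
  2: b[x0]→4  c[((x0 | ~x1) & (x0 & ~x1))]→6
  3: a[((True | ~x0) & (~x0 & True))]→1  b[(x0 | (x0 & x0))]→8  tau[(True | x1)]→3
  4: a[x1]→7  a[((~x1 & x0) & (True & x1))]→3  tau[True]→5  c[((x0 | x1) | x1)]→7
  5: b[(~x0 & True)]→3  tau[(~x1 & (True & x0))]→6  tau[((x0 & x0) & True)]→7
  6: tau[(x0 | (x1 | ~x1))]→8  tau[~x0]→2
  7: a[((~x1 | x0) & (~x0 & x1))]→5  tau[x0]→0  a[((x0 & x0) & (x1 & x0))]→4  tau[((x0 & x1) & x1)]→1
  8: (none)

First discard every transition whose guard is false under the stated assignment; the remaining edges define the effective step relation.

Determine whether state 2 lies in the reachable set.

After dropping false guards: 14 live edges.
L0 = {0}
L1 = {5}  now seen {0,5}
L2 = {7}  now seen {0,5,7}
L3 = {1,4}  now seen {0,1,4,5,7}
L4 = {6}  now seen {0,1,4,5,6,7}
L5 = {8}  now seen {0,1,4,5,6,7,8}
Reachable = {0,1,4,5,6,7,8}

Answer: UNREACHABLE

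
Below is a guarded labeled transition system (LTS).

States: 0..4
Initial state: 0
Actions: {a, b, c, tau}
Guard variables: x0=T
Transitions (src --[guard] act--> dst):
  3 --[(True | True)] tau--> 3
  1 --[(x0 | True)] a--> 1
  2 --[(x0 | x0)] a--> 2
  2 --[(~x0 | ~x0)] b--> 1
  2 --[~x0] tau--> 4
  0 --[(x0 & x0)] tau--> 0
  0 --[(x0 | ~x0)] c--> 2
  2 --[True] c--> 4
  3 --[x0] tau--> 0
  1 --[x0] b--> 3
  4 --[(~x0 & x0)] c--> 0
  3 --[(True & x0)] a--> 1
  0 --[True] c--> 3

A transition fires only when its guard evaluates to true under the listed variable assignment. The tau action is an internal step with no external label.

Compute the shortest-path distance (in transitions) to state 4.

Answer: 2

Trace:
Layered search for 4:
  L0 = {0}
  L1 = {2,3}
  L2 = {1,4}
4 enters at depth 2; path c·c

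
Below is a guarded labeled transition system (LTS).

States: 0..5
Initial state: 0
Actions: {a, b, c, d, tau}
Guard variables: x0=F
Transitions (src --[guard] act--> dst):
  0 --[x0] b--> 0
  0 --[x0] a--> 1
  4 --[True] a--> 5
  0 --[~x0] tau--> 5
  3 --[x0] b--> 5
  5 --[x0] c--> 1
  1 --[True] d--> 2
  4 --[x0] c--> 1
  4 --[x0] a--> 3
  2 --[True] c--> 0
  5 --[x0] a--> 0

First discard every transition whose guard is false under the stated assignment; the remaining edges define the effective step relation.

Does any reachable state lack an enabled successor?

R = {0,5}
  0: tau→5  [1 out]
  5: ∅  [deadlock]
witness 5: tau

Answer: DEADLOCK at state 5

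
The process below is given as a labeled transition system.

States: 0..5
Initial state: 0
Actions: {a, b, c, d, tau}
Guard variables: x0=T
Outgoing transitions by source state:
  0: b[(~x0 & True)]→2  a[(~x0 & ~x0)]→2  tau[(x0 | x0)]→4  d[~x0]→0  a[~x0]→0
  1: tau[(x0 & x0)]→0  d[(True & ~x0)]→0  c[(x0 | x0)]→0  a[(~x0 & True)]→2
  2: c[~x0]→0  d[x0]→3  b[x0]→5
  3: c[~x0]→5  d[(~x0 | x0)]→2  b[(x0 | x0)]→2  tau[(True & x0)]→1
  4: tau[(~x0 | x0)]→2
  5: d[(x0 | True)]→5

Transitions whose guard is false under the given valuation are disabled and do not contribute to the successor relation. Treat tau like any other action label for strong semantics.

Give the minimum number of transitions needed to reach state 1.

Layered search for 1:
  Layer 0: {0}
  Layer 1: {4}
  Layer 2: {2}
  Layer 3: {3,5}
  Layer 4: {1}
depth(1)=4, e.g. tau·tau·d·tau

Answer: 4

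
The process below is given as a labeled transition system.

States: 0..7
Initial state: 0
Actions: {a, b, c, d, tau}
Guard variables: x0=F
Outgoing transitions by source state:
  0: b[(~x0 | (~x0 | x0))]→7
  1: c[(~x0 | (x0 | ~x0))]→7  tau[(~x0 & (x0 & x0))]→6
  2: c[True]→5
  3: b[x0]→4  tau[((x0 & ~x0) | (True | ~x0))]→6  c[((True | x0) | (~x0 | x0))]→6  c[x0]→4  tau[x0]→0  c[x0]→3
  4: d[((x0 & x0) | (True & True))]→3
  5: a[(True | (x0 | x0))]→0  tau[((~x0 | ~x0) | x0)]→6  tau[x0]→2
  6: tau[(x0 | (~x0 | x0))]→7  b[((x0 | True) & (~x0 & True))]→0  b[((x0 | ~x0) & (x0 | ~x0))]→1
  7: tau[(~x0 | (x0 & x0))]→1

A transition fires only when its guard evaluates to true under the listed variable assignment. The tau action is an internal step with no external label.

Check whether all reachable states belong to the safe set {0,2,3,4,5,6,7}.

Safe = {0,2,3,4,5,6,7}
Reachable = {0,1,7}
  0: ok
  1: ✗ unsafe
  7: ok
witness against invariant: b·tau → 1

Answer: INVARIANT VIOLATED at state 1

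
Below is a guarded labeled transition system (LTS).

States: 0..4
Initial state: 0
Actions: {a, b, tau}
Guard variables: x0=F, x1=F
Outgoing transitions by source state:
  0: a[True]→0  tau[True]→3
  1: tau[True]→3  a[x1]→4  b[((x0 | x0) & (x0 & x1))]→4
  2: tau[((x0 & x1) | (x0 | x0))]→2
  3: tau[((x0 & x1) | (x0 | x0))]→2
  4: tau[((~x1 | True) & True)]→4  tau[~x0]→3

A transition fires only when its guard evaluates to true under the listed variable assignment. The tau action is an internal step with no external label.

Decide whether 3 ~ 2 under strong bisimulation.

Refine partition for ~:
  P[0] = {{0,1,2,3,4}}
  P[1] = {{0},{1,4},{2,3}}
  P[2] = {{0},{1},{2,3},{4}}
stable after 3 split(s): 4 block(s)
class of 3: {2,3}; class of 2: {2,3}

Answer: BISIMILAR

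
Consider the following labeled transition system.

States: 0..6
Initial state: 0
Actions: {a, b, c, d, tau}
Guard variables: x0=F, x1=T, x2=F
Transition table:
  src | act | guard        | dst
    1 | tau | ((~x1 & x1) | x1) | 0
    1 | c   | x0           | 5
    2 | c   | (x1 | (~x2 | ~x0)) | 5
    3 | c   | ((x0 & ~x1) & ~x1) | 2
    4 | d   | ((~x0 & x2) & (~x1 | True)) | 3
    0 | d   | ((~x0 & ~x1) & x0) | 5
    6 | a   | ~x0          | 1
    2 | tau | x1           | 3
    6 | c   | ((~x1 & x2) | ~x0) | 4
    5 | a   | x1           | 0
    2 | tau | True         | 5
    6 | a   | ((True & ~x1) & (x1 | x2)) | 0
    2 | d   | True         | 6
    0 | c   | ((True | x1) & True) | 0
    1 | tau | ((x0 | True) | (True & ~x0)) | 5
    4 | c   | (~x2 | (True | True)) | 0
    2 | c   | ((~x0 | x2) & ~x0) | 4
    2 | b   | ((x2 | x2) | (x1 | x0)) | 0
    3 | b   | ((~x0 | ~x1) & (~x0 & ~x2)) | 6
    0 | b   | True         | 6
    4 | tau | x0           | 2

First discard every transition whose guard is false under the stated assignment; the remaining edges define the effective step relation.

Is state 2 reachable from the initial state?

Answer: UNREACHABLE

Working:
15 transition(s) survive guard evaluation.
Layer 0: {0}
Layer 1: {6}  total {0,6}
Layer 2: {1,4}  total {0,1,4,6}
Layer 3: {5}  total {0,1,4,5,6}
R = {0,1,4,5,6}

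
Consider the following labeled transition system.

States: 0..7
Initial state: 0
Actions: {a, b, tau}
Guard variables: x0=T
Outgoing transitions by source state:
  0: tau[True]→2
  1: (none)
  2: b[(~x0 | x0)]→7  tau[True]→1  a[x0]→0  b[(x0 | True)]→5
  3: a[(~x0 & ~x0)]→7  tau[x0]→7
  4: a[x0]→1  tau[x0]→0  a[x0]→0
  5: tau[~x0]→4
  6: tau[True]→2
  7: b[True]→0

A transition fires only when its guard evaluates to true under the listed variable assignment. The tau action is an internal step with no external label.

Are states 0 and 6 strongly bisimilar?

Answer: BISIMILAR

Trace:
Bisimulation quotient by refinement:
  P[0] = {{0,1,2,3,4,5,6,7}}
  P[1] = {{0,3,6},{1,5},{2},{4},{7}}
  P[2] = {{0,6},{1,5},{2},{3},{4},{7}}
Fixed point at round 3; 6 class(es).
[0]={0,6}  [6]={0,6}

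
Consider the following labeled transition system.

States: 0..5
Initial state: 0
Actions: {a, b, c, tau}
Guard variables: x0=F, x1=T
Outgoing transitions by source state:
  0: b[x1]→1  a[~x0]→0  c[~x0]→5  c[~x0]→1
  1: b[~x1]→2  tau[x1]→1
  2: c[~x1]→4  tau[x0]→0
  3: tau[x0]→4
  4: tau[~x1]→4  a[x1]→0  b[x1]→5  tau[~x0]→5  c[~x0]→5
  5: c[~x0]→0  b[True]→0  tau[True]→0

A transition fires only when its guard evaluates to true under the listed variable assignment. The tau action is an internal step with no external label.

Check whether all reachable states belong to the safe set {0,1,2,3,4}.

Allowed set {0,1,2,3,4}
Reach set: {0,1,5}
  0: ok
  1: ok
  5: ✗ unsafe
witness against invariant: c → 5

Answer: INVARIANT VIOLATED at state 5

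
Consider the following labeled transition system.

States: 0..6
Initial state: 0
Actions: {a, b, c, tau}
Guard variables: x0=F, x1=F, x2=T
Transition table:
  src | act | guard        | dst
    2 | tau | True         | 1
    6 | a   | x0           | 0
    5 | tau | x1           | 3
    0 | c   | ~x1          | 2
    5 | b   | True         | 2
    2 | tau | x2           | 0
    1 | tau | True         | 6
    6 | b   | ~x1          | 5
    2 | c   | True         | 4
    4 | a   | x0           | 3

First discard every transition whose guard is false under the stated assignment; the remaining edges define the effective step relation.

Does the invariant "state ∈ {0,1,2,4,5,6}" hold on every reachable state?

Inv-set: {0,1,2,4,5,6}
R = {0,1,2,4,5,6}
  0: safe
  1: safe
  2: safe
  4: safe
  5: safe
  6: safe

Answer: INVARIANT HOLDS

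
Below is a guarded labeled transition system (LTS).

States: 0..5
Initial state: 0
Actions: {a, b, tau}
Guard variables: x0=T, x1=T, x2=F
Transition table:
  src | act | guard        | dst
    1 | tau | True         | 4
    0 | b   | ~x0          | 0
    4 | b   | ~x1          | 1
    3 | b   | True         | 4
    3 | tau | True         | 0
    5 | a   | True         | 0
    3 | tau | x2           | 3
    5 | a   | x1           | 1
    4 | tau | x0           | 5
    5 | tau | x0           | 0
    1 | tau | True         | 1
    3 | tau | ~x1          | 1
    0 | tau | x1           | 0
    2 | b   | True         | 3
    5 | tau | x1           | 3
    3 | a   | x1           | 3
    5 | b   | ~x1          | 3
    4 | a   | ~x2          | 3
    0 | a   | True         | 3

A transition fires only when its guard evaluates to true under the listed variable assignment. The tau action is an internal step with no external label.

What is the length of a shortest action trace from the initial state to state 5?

Answer: 3

Analysis:
BFS to 5:
  Layer 0: {0}
  Layer 1: {3}
  Layer 2: {4}
  Layer 3: {5}
depth(5)=3, e.g. a·b·tau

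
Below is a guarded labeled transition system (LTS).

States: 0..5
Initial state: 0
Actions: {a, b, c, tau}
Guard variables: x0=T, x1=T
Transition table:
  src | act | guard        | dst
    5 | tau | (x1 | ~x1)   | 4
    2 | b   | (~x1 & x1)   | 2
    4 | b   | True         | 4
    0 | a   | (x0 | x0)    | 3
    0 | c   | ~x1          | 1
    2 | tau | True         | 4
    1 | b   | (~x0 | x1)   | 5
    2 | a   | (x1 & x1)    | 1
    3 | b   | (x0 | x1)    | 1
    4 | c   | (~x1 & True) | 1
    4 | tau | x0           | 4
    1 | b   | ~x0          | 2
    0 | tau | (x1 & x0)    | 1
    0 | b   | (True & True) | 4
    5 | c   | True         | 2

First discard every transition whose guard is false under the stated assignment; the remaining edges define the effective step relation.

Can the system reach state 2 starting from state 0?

Answer: REACHABLE

Analysis:
Guard filter leaves 11 enabled edge(s).
depth 0: {0}
depth 1: {1,3,4}  total {0,1,3,4}
depth 2: {5}  total {0,1,3,4,5}
depth 3: {2}  total {0,1,2,3,4,5}
R = {0,1,2,3,4,5}
Path to 2: tau·b·c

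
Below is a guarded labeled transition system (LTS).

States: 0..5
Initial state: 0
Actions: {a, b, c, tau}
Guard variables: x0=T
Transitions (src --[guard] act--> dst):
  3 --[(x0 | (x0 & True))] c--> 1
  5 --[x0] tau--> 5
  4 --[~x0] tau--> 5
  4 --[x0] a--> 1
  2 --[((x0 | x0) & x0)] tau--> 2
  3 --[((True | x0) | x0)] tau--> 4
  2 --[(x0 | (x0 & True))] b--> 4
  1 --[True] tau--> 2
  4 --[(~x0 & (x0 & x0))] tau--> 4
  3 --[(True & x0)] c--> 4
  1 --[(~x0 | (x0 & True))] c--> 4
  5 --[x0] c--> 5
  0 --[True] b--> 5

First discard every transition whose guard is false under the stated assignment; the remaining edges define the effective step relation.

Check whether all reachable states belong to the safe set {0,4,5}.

Answer: INVARIANT HOLDS

Working:
Inv-set: {0,4,5}
R = {0,5}
  0: ✓
  5: ✓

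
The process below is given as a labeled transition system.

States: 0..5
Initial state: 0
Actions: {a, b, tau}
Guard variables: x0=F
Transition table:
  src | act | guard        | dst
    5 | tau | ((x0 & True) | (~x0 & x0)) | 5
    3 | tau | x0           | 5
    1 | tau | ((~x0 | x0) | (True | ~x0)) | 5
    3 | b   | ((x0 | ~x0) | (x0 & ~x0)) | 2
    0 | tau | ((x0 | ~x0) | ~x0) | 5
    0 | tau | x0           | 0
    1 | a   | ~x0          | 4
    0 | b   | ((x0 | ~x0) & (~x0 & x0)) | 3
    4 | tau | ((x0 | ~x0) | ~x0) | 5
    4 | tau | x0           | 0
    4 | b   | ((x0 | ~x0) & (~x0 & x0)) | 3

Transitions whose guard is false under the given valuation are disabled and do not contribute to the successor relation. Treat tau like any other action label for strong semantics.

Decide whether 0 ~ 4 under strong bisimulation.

Refine partition for ~:
  round 0: {{0,1,2,3,4,5}}
  round 1: {{0,4},{1},{2,5},{3}}
4 equivalence class(es) (converged in 2)
[0]={0,4}  [4]={0,4}

Answer: BISIMILAR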